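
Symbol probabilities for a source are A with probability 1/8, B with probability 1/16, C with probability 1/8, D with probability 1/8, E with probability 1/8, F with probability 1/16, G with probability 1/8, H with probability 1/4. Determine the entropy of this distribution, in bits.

2.875 bits

Each probability is a power of 1/2, so log₂(1/p) is an integer.
H = Σ p·log₂(1/p) = 1/8·3 + 1/16·4 + 1/8·3 + 1/8·3 + 1/8·3 + 1/16·4 + 1/8·3 + 1/4·2 = 2.875 bits.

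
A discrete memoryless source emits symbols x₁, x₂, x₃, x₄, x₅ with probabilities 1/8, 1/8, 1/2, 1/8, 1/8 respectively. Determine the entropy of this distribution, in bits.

Each probability is a power of 1/2, so log₂(1/p) is an integer.
H = Σ p·log₂(1/p) = 1/8·3 + 1/8·3 + 1/2·1 + 1/8·3 + 1/8·3 = 2 bits.

2 bits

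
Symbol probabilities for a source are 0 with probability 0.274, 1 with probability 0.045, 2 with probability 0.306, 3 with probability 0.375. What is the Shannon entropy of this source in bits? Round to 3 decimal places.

1.766 bits

H = −Σ pᵢ log₂ pᵢ.
−0.274·log₂(0.274) = 0.5118
−0.045·log₂(0.045) = 0.2013
−0.306·log₂(0.306) = 0.5228
−0.375·log₂(0.375) = 0.5306
Sum ≈ 1.7665 → 1.766 bits.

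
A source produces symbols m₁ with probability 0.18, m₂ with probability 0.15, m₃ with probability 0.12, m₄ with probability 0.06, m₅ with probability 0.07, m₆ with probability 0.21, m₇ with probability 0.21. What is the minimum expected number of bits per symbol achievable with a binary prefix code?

2.71 bits/symbol

Repeatedly combine the two least-probable nodes; the expected code length is the sum of the merged weights.
merge 3/50 + 7/100 → 13/100
merge 3/25 + 13/100 → 1/4
merge 3/20 + 9/50 → 33/100
merge 21/100 + 21/100 → 21/50
merge 1/4 + 33/100 → 29/50
merge 21/50 + 29/50 → 1
L = 13/100 + 1/4 + 33/100 + 21/50 + 29/50 + 1 = 271/100 = 2.71 bits/symbol.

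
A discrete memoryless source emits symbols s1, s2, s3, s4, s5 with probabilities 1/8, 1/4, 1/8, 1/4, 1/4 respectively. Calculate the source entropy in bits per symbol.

Each probability is a power of 1/2, so log₂(1/p) is an integer.
H = Σ p·log₂(1/p) = 1/8·3 + 1/4·2 + 1/8·3 + 1/4·2 + 1/4·2 = 2.25 bits.

2.25 bits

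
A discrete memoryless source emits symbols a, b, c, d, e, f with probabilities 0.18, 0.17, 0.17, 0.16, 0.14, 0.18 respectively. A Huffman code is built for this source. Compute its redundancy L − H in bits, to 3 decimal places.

0.060 bits

Entropy H = −Σ p log₂ p ≈ 2.5799 bits.
Huffman merges: 7/50+4/25→3/10; 17/100+17/100→17/50; 9/50+9/50→9/25; 3/10+17/50→16/25; 9/25+16/25→1. L = 66/25 ≈ 2.6400.
L − H = 2.6400 − 2.5799 = 0.060 bits.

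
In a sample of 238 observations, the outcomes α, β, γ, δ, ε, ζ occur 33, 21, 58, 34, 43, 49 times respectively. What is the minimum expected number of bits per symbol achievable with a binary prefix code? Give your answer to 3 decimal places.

2.550 bits/symbol

Probabilities are the counts divided by 238.
Repeatedly combine the two least-probable nodes; the expected code length is the sum of the merged weights.
merge 3/34 + 33/238 → 27/119
merge 1/7 + 43/238 → 11/34
merge 7/34 + 27/119 → 103/238
merge 29/119 + 11/34 → 135/238
merge 103/238 + 135/238 → 1
L = 27/119 + 11/34 + 103/238 + 135/238 + 1 = 607/238 ≈ 2.550 bits/symbol.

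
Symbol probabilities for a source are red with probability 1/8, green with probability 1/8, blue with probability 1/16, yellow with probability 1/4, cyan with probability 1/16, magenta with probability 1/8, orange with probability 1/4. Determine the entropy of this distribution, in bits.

2.625 bits

Each probability is a power of 1/2, so log₂(1/p) is an integer.
H = Σ p·log₂(1/p) = 1/8·3 + 1/8·3 + 1/16·4 + 1/4·2 + 1/16·4 + 1/8·3 + 1/4·2 = 2.625 bits.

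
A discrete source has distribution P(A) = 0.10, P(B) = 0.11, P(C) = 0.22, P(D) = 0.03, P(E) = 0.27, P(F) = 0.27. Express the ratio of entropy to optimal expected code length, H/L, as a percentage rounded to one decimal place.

Entropy H = −Σ p log₂ p ≈ 2.3349 bits.
Huffman merges: 3/100+1/10→13/100; 11/100+13/100→6/25; 11/50+6/25→23/50; 27/100+27/100→27/50; 23/50+27/50→1. L = 237/100 ≈ 2.3700.
Efficiency = H/L = 2.3349/2.3700 = 98.5%.

98.5%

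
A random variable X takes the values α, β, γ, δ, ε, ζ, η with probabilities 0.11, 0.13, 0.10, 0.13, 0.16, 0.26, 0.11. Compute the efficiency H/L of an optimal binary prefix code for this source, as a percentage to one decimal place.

Entropy H = −Σ p log₂ p ≈ 2.7264 bits.
Huffman merges: 1/10+11/100→21/100; 11/100+13/100→6/25; 13/100+4/25→29/100; 21/100+6/25→9/20; 13/50+29/100→11/20; 9/20+11/20→1. L = 137/50 ≈ 2.7400.
Efficiency = H/L = 2.7264/2.7400 = 99.5%.

99.5%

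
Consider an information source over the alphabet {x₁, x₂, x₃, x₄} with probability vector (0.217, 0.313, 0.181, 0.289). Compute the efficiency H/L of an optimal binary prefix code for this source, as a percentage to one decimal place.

98.3%

Entropy H = −Σ p log₂ p ≈ 1.9667 bits.
Huffman merges: 181/1000+217/1000→199/500; 289/1000+313/1000→301/500; 199/500+301/500→1. L = 2 ≈ 2.0000.
Efficiency = H/L = 1.9667/2.0000 = 98.3%.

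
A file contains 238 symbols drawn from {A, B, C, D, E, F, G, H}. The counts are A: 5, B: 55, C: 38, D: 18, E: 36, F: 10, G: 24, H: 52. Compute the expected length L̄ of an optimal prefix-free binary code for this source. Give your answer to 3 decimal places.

2.752 bits/symbol

Probabilities are the counts divided by 238.
Repeatedly combine the two least-probable nodes; the expected code length is the sum of the merged weights.
merge 5/238 + 5/119 → 15/238
merge 15/238 + 9/119 → 33/238
merge 12/119 + 33/238 → 57/238
merge 18/119 + 19/119 → 37/119
merge 26/119 + 55/238 → 107/238
merge 57/238 + 37/119 → 131/238
merge 107/238 + 131/238 → 1
L = 15/238 + 33/238 + 57/238 + 37/119 + 107/238 + 131/238 + 1 = 655/238 ≈ 2.752 bits/symbol.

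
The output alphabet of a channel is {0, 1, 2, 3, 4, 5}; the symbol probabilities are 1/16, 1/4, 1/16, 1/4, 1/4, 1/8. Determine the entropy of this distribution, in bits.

Each probability is a power of 1/2, so log₂(1/p) is an integer.
H = Σ p·log₂(1/p) = 1/16·4 + 1/4·2 + 1/16·4 + 1/4·2 + 1/4·2 + 1/8·3 = 2.375 bits.

2.375 bits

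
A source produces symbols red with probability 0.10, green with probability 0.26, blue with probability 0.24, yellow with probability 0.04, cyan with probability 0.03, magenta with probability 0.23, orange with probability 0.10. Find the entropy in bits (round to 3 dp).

H = −Σ pᵢ log₂ pᵢ.
−0.10·log₂(0.10) = 0.3322
−0.26·log₂(0.26) = 0.5053
−0.24·log₂(0.24) = 0.4941
−0.04·log₂(0.04) = 0.1858
−0.03·log₂(0.03) = 0.1518
−0.23·log₂(0.23) = 0.4877
−0.10·log₂(0.10) = 0.3322
Sum ≈ 2.4890 → 2.489 bits.

2.489 bits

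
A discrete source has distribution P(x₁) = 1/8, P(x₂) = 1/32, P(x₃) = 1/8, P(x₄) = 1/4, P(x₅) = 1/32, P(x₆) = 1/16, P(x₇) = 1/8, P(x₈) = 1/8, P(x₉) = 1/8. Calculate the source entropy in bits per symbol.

Each probability is a power of 1/2, so log₂(1/p) is an integer.
H = Σ p·log₂(1/p) = 1/8·3 + 1/32·5 + 1/8·3 + 1/4·2 + 1/32·5 + 1/16·4 + 1/8·3 + 1/8·3 + 1/8·3 = 2.9375 bits.

2.9375 bits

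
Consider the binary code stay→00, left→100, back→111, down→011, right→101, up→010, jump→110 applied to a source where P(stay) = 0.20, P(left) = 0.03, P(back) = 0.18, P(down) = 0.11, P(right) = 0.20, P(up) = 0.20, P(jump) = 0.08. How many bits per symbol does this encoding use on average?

2.8 bits/symbol

L̄ = Σ pᵢ·ℓᵢ = 0.20·2 + 0.03·3 + 0.18·3 + 0.11·3 + 0.20·3 + 0.20·3 + 0.08·3 = 2.8 bits/symbol.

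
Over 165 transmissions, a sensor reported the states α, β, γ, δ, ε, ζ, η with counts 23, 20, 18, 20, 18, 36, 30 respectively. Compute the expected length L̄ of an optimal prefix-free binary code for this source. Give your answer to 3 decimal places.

2.782 bits/symbol

Probabilities are the counts divided by 165.
Repeatedly combine the two least-probable nodes; the expected code length is the sum of the merged weights.
merge 6/55 + 6/55 → 12/55
merge 4/33 + 4/33 → 8/33
merge 23/165 + 2/11 → 53/165
merge 12/55 + 12/55 → 24/55
merge 8/33 + 53/165 → 31/55
merge 24/55 + 31/55 → 1
L = 12/55 + 8/33 + 53/165 + 24/55 + 31/55 + 1 = 153/55 ≈ 2.782 bits/symbol.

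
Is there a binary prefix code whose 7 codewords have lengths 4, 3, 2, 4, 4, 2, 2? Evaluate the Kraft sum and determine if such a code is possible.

With common denominator 2^4 = 16: Σ 2^(−ℓᵢ) = 1/16 + 2/16 + 4/16 + 1/16 + 1/16 + 4/16 + 4/16 = 17/16 = 1.0625.
Kraft's inequality requires Σ ≤ 1; here Σ = 1.0625 > 1, so no such prefix code exists.

1.0625; no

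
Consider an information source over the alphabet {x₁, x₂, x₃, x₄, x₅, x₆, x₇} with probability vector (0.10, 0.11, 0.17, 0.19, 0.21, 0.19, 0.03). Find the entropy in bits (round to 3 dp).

H = −Σ pᵢ log₂ pᵢ.
−0.10·log₂(0.10) = 0.3322
−0.11·log₂(0.11) = 0.3503
−0.17·log₂(0.17) = 0.4346
−0.19·log₂(0.19) = 0.4552
−0.21·log₂(0.21) = 0.4728
−0.19·log₂(0.19) = 0.4552
−0.03·log₂(0.03) = 0.1518
Sum ≈ 2.6521 → 2.652 bits.

2.652 bits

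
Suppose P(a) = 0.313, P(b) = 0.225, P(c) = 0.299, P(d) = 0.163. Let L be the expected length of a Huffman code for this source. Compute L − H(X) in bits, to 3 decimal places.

0.044 bits

Entropy H = −Σ p log₂ p ≈ 1.9561 bits.
Huffman merges: 163/1000+9/40→97/250; 299/1000+313/1000→153/250; 97/250+153/250→1. L = 2 ≈ 2.0000.
L − H = 2.0000 − 1.9561 = 0.044 bits.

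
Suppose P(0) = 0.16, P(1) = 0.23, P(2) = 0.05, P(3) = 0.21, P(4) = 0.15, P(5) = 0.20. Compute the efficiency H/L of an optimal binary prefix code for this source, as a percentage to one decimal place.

96.7%

Entropy H = −Σ p log₂ p ≈ 2.4745 bits.
Huffman merges: 1/20+3/20→1/5; 4/25+1/5→9/25; 1/5+21/100→41/100; 23/100+9/25→59/100; 41/100+59/100→1. L = 64/25 ≈ 2.5600.
Efficiency = H/L = 2.4745/2.5600 = 96.7%.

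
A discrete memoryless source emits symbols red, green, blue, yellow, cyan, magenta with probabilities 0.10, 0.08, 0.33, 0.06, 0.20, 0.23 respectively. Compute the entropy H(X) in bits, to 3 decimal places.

H = −Σ pᵢ log₂ pᵢ.
−0.10·log₂(0.10) = 0.3322
−0.08·log₂(0.08) = 0.2915
−0.33·log₂(0.33) = 0.5278
−0.06·log₂(0.06) = 0.2435
−0.20·log₂(0.20) = 0.4644
−0.23·log₂(0.23) = 0.4877
Sum ≈ 2.3471 → 2.347 bits.

2.347 bits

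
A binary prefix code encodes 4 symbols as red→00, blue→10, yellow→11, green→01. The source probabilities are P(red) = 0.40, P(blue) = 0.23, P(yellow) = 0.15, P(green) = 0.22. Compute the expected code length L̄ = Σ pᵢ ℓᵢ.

2 bits/symbol

L̄ = Σ pᵢ·ℓᵢ = 0.40·2 + 0.23·2 + 0.15·2 + 0.22·2 = 2 bits/symbol.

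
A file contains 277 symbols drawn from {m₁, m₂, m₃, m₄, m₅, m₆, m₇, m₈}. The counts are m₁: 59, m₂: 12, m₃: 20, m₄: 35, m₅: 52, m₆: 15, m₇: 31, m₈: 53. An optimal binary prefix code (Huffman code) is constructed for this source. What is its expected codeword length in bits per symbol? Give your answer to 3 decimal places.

2.863 bits/symbol

Probabilities are the counts divided by 277.
Repeatedly combine the two least-probable nodes; the expected code length is the sum of the merged weights.
merge 12/277 + 15/277 → 27/277
merge 20/277 + 27/277 → 47/277
merge 31/277 + 35/277 → 66/277
merge 47/277 + 52/277 → 99/277
merge 53/277 + 59/277 → 112/277
merge 66/277 + 99/277 → 165/277
merge 112/277 + 165/277 → 1
L = 27/277 + 47/277 + 66/277 + 99/277 + 112/277 + 165/277 + 1 = 793/277 ≈ 2.863 bits/symbol.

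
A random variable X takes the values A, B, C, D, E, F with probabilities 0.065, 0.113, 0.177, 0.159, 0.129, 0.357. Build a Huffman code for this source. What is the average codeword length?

Repeatedly combine the two least-probable nodes; the expected code length is the sum of the merged weights.
merge 13/200 + 113/1000 → 89/500
merge 129/1000 + 159/1000 → 36/125
merge 177/1000 + 89/500 → 71/200
merge 36/125 + 71/200 → 643/1000
merge 357/1000 + 643/1000 → 1
L = 89/500 + 36/125 + 71/200 + 643/1000 + 1 = 308/125 = 2.464 bits/symbol.

2.464 bits/symbol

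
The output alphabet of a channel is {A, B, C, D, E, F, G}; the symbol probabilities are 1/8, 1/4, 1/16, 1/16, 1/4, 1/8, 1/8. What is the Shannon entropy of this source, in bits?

2.625 bits

Each probability is a power of 1/2, so log₂(1/p) is an integer.
H = Σ p·log₂(1/p) = 1/8·3 + 1/4·2 + 1/16·4 + 1/16·4 + 1/4·2 + 1/8·3 + 1/8·3 = 2.625 bits.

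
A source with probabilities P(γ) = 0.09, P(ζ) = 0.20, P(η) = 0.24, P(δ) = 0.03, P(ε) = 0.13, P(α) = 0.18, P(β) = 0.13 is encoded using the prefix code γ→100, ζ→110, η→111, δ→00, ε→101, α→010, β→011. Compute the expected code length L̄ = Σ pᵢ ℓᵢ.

L̄ = Σ pᵢ·ℓᵢ = 0.09·3 + 0.20·3 + 0.24·3 + 0.03·2 + 0.13·3 + 0.18·3 + 0.13·3 = 2.97 bits/symbol.

2.97 bits/symbol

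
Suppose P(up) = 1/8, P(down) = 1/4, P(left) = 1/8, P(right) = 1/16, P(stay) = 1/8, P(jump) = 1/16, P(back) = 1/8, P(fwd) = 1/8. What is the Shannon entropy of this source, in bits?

Each probability is a power of 1/2, so log₂(1/p) is an integer.
H = Σ p·log₂(1/p) = 1/8·3 + 1/4·2 + 1/8·3 + 1/16·4 + 1/8·3 + 1/16·4 + 1/8·3 + 1/8·3 = 2.875 bits.

2.875 bits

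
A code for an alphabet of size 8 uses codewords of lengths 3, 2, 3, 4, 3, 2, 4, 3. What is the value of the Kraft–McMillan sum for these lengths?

With common denominator 2^4 = 16: Σ 2^(−ℓᵢ) = 2/16 + 4/16 + 2/16 + 1/16 + 2/16 + 4/16 + 1/16 + 2/16 = 18/16 = 1.125.

1.125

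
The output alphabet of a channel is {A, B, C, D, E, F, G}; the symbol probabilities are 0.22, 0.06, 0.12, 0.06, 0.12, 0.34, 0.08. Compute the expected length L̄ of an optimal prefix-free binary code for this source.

2.56 bits/symbol

Repeatedly combine the two least-probable nodes; the expected code length is the sum of the merged weights.
merge 3/50 + 3/50 → 3/25
merge 2/25 + 3/25 → 1/5
merge 3/25 + 3/25 → 6/25
merge 1/5 + 11/50 → 21/50
merge 6/25 + 17/50 → 29/50
merge 21/50 + 29/50 → 1
L = 3/25 + 1/5 + 6/25 + 21/50 + 29/50 + 1 = 64/25 = 2.56 bits/symbol.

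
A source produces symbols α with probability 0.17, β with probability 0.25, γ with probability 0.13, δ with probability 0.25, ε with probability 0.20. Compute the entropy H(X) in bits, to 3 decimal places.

2.282 bits

H = −Σ pᵢ log₂ pᵢ.
−0.17·log₂(0.17) = 0.4346
−0.25·log₂(0.25) = 0.5000
−0.13·log₂(0.13) = 0.3826
−0.25·log₂(0.25) = 0.5000
−0.20·log₂(0.20) = 0.4644
Sum ≈ 2.2816 → 2.282 bits.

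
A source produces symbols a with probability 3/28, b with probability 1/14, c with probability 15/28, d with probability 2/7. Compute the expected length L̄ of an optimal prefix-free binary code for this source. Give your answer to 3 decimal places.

Repeatedly combine the two least-probable nodes; the expected code length is the sum of the merged weights.
merge 1/14 + 3/28 → 5/28
merge 5/28 + 2/7 → 13/28
merge 13/28 + 15/28 → 1
L = 5/28 + 13/28 + 1 = 23/14 ≈ 1.643 bits/symbol.

1.643 bits/symbol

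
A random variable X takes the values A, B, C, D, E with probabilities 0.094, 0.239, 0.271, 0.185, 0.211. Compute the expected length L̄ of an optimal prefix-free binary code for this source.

Repeatedly combine the two least-probable nodes; the expected code length is the sum of the merged weights.
merge 47/500 + 37/200 → 279/1000
merge 211/1000 + 239/1000 → 9/20
merge 271/1000 + 279/1000 → 11/20
merge 9/20 + 11/20 → 1
L = 279/1000 + 9/20 + 11/20 + 1 = 2279/1000 = 2.279 bits/symbol.

2.279 bits/symbol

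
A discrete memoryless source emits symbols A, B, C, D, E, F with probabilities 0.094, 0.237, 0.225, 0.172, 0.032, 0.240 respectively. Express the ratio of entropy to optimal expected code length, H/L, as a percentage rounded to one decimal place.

Entropy H = −Σ p log₂ p ≈ 2.3869 bits.
Huffman merges: 4/125+47/500→63/500; 63/500+43/250→149/500; 9/40+237/1000→231/500; 6/25+149/500→269/500; 231/500+269/500→1. L = 303/125 ≈ 2.4240.
Efficiency = H/L = 2.3869/2.4240 = 98.5%.

98.5%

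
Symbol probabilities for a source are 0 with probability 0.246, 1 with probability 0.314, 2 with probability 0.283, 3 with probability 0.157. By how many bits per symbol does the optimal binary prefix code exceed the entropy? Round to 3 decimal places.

0.043 bits

Entropy H = −Σ p log₂ p ≈ 1.9572 bits.
Huffman merges: 157/1000+123/500→403/1000; 283/1000+157/500→597/1000; 403/1000+597/1000→1. L = 2 ≈ 2.0000.
L − H = 2.0000 − 1.9572 = 0.043 bits.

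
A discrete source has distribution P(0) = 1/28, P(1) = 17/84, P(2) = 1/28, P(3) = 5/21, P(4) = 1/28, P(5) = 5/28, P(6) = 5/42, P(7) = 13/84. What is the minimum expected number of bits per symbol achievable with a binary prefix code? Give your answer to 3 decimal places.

2.738 bits/symbol

Repeatedly combine the two least-probable nodes; the expected code length is the sum of the merged weights.
merge 1/28 + 1/28 → 1/14
merge 1/28 + 1/14 → 3/28
merge 3/28 + 5/42 → 19/84
merge 13/84 + 5/28 → 1/3
merge 17/84 + 19/84 → 3/7
merge 5/21 + 1/3 → 4/7
merge 3/7 + 4/7 → 1
L = 1/14 + 3/28 + 19/84 + 1/3 + 3/7 + 4/7 + 1 = 115/42 ≈ 2.738 bits/symbol.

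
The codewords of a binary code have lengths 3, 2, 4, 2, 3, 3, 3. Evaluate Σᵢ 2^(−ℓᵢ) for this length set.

1.0625

With common denominator 2^4 = 16: Σ 2^(−ℓᵢ) = 2/16 + 4/16 + 1/16 + 4/16 + 2/16 + 2/16 + 2/16 = 17/16 = 1.0625.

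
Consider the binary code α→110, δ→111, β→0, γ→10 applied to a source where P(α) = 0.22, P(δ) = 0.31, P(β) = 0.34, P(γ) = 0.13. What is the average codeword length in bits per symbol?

L̄ = Σ pᵢ·ℓᵢ = 0.22·3 + 0.31·3 + 0.34·1 + 0.13·2 = 2.19 bits/symbol.

2.19 bits/symbol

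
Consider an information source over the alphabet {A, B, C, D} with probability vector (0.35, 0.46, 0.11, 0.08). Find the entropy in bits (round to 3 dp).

1.687 bits

H = −Σ pᵢ log₂ pᵢ.
−0.35·log₂(0.35) = 0.5301
−0.46·log₂(0.46) = 0.5153
−0.11·log₂(0.11) = 0.3503
−0.08·log₂(0.08) = 0.2915
Sum ≈ 1.6872 → 1.687 bits.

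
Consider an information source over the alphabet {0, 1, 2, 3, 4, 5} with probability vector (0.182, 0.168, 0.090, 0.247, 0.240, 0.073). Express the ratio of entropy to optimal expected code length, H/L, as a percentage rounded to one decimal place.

Entropy H = −Σ p log₂ p ≈ 2.4604 bits.
Huffman merges: 73/1000+9/100→163/1000; 163/1000+21/125→331/1000; 91/500+6/25→211/500; 247/1000+331/1000→289/500; 211/500+289/500→1. L = 1247/500 ≈ 2.4940.
Efficiency = H/L = 2.4604/2.4940 = 98.7%.

98.7%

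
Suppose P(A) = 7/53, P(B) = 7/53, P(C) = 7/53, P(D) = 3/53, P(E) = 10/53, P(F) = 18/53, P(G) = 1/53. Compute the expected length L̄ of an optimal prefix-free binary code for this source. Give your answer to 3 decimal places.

2.547 bits/symbol

Repeatedly combine the two least-probable nodes; the expected code length is the sum of the merged weights.
merge 1/53 + 3/53 → 4/53
merge 4/53 + 7/53 → 11/53
merge 7/53 + 7/53 → 14/53
merge 10/53 + 11/53 → 21/53
merge 14/53 + 18/53 → 32/53
merge 21/53 + 32/53 → 1
L = 4/53 + 11/53 + 14/53 + 21/53 + 32/53 + 1 = 135/53 ≈ 2.547 bits/symbol.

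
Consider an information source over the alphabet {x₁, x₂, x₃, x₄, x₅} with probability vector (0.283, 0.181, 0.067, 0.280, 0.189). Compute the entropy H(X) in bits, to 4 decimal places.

H = −Σ pᵢ log₂ pᵢ.
−0.283·log₂(0.283) = 0.5154
−0.181·log₂(0.181) = 0.4463
−0.067·log₂(0.067) = 0.2613
−0.280·log₂(0.280) = 0.5142
−0.189·log₂(0.189) = 0.4543
Sum ≈ 2.1915 → 2.1915 bits.

2.1915 bits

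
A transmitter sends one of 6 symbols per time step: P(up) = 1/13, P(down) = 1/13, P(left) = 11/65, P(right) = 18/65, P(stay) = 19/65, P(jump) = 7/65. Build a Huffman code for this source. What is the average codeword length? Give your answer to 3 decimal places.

Repeatedly combine the two least-probable nodes; the expected code length is the sum of the merged weights.
merge 1/13 + 1/13 → 2/13
merge 7/65 + 2/13 → 17/65
merge 11/65 + 17/65 → 28/65
merge 18/65 + 19/65 → 37/65
merge 28/65 + 37/65 → 1
L = 2/13 + 17/65 + 28/65 + 37/65 + 1 = 157/65 ≈ 2.415 bits/symbol.

2.415 bits/symbol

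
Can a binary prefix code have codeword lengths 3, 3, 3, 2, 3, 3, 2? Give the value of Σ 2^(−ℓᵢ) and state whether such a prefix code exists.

1.125; no

With common denominator 2^3 = 8: Σ 2^(−ℓᵢ) = 1/8 + 1/8 + 1/8 + 2/8 + 1/8 + 1/8 + 2/8 = 9/8 = 1.125.
Kraft's inequality requires Σ ≤ 1; here Σ = 1.125 > 1, so no such prefix code exists.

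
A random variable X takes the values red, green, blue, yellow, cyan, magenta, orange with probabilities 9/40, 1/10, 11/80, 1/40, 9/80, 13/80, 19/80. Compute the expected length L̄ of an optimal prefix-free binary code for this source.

Repeatedly combine the two least-probable nodes; the expected code length is the sum of the merged weights.
merge 1/40 + 1/10 → 1/8
merge 9/80 + 1/8 → 19/80
merge 11/80 + 13/80 → 3/10
merge 9/40 + 19/80 → 37/80
merge 19/80 + 3/10 → 43/80
merge 37/80 + 43/80 → 1
L = 1/8 + 19/80 + 3/10 + 37/80 + 43/80 + 1 = 213/80 = 2.6625 bits/symbol.

2.6625 bits/symbol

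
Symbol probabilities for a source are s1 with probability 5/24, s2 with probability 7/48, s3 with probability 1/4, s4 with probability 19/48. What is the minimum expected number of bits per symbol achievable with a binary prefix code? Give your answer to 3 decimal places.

Repeatedly combine the two least-probable nodes; the expected code length is the sum of the merged weights.
merge 7/48 + 5/24 → 17/48
merge 1/4 + 17/48 → 29/48
merge 19/48 + 29/48 → 1
L = 17/48 + 29/48 + 1 = 47/24 ≈ 1.958 bits/symbol.

1.958 bits/symbol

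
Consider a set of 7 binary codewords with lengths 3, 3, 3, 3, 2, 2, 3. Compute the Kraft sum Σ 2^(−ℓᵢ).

1.125

With common denominator 2^3 = 8: Σ 2^(−ℓᵢ) = 1/8 + 1/8 + 1/8 + 1/8 + 2/8 + 2/8 + 1/8 = 9/8 = 1.125.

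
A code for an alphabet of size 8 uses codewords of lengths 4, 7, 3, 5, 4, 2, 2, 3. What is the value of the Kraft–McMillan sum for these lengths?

0.9140625

With common denominator 2^7 = 128: Σ 2^(−ℓᵢ) = 8/128 + 1/128 + 16/128 + 4/128 + 8/128 + 32/128 + 32/128 + 16/128 = 117/128 = 0.9140625.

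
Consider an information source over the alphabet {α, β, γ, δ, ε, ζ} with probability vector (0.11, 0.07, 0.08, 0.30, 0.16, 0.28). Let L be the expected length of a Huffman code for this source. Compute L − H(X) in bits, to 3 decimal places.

0.041 bits

Entropy H = −Σ p log₂ p ≈ 2.3687 bits.
Huffman merges: 7/100+2/25→3/20; 11/100+3/20→13/50; 4/25+13/50→21/50; 7/25+3/10→29/50; 21/50+29/50→1. L = 241/100 ≈ 2.4100.
L − H = 2.4100 − 2.3687 = 0.041 bits.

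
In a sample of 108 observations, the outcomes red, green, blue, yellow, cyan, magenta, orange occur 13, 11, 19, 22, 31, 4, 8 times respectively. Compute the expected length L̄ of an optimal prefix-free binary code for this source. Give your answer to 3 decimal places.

Probabilities are the counts divided by 108.
Repeatedly combine the two least-probable nodes; the expected code length is the sum of the merged weights.
merge 1/27 + 2/27 → 1/9
merge 11/108 + 1/9 → 23/108
merge 13/108 + 19/108 → 8/27
merge 11/54 + 23/108 → 5/12
merge 31/108 + 8/27 → 7/12
merge 5/12 + 7/12 → 1
L = 1/9 + 23/108 + 8/27 + 5/12 + 7/12 + 1 = 283/108 ≈ 2.620 bits/symbol.

2.620 bits/symbol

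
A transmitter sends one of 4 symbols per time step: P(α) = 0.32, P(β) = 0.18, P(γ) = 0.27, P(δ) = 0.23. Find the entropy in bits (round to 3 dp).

H = −Σ pᵢ log₂ pᵢ.
−0.32·log₂(0.32) = 0.5260
−0.18·log₂(0.18) = 0.4453
−0.27·log₂(0.27) = 0.5100
−0.23·log₂(0.23) = 0.4877
Sum ≈ 1.9690 → 1.969 bits.

1.969 bits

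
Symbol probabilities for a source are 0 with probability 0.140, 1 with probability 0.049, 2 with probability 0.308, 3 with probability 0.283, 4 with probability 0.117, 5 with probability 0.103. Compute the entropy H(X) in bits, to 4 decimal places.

H = −Σ pᵢ log₂ pᵢ.
−0.140·log₂(0.140) = 0.3971
−0.049·log₂(0.049) = 0.2132
−0.308·log₂(0.308) = 0.5233
−0.283·log₂(0.283) = 0.5154
−0.117·log₂(0.117) = 0.3622
−0.103·log₂(0.103) = 0.3378
Sum ≈ 2.3489 → 2.3489 bits.

2.3489 bits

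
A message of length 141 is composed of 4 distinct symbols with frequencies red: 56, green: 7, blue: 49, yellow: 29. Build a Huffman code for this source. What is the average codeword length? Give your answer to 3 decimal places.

Probabilities are the counts divided by 141.
Repeatedly combine the two least-probable nodes; the expected code length is the sum of the merged weights.
merge 7/141 + 29/141 → 12/47
merge 12/47 + 49/141 → 85/141
merge 56/141 + 85/141 → 1
L = 12/47 + 85/141 + 1 = 262/141 ≈ 1.858 bits/symbol.

1.858 bits/symbol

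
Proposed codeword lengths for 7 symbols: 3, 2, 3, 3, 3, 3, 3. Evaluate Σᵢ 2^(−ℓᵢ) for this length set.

With common denominator 2^3 = 8: Σ 2^(−ℓᵢ) = 1/8 + 2/8 + 1/8 + 1/8 + 1/8 + 1/8 + 1/8 = 8/8 = 1.

1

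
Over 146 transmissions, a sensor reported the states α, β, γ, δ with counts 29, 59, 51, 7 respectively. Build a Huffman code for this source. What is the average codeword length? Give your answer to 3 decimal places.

1.842 bits/symbol

Probabilities are the counts divided by 146.
Repeatedly combine the two least-probable nodes; the expected code length is the sum of the merged weights.
merge 7/146 + 29/146 → 18/73
merge 18/73 + 51/146 → 87/146
merge 59/146 + 87/146 → 1
L = 18/73 + 87/146 + 1 = 269/146 ≈ 1.842 bits/symbol.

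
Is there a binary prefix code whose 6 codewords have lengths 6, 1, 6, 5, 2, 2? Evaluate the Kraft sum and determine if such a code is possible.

1.0625; no

With common denominator 2^6 = 64: Σ 2^(−ℓᵢ) = 1/64 + 32/64 + 1/64 + 2/64 + 16/64 + 16/64 = 68/64 = 1.0625.
Kraft's inequality requires Σ ≤ 1; here Σ = 1.0625 > 1, so no such prefix code exists.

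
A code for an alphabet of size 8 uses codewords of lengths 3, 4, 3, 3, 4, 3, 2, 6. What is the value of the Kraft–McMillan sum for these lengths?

0.890625

With common denominator 2^6 = 64: Σ 2^(−ℓᵢ) = 8/64 + 4/64 + 8/64 + 8/64 + 4/64 + 8/64 + 16/64 + 1/64 = 57/64 = 0.890625.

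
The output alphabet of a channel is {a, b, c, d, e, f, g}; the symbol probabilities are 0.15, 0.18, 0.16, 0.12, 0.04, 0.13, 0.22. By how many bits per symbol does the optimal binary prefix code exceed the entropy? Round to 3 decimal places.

0.065 bits

Entropy H = −Σ p log₂ p ≈ 2.6949 bits.
Huffman merges: 1/25+3/25→4/25; 13/100+3/20→7/25; 4/25+4/25→8/25; 9/50+11/50→2/5; 7/25+8/25→3/5; 2/5+3/5→1. L = 69/25 ≈ 2.7600.
L − H = 2.7600 − 2.6949 = 0.065 bits.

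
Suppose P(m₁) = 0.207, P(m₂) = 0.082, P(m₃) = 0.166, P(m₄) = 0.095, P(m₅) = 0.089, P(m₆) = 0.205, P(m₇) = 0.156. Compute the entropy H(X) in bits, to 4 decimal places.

2.7164 bits

H = −Σ pᵢ log₂ pᵢ.
−0.207·log₂(0.207) = 0.4704
−0.082·log₂(0.082) = 0.2959
−0.166·log₂(0.166) = 0.4301
−0.095·log₂(0.095) = 0.3226
−0.089·log₂(0.089) = 0.3106
−0.205·log₂(0.205) = 0.4687
−0.156·log₂(0.156) = 0.4181
Sum ≈ 2.7164 → 2.7164 bits.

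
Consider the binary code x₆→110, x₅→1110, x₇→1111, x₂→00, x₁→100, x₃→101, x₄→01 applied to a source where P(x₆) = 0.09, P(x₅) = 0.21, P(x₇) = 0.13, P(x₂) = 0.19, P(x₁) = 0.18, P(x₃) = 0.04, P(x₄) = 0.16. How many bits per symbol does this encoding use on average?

L̄ = Σ pᵢ·ℓᵢ = 0.09·3 + 0.21·4 + 0.13·4 + 0.19·2 + 0.18·3 + 0.04·3 + 0.16·2 = 2.99 bits/symbol.

2.99 bits/symbol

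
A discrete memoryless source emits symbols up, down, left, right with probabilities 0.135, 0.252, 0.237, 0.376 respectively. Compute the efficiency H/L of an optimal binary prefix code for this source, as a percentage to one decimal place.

Entropy H = −Σ p log₂ p ≈ 1.9140 bits.
Huffman merges: 27/200+237/1000→93/250; 63/250+93/250→78/125; 47/125+78/125→1. L = 499/250 ≈ 1.9960.
Efficiency = H/L = 1.9140/1.9960 = 95.9%.

95.9%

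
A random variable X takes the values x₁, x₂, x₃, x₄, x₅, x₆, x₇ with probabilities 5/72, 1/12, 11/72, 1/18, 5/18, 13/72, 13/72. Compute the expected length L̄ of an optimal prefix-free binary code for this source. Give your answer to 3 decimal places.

Repeatedly combine the two least-probable nodes; the expected code length is the sum of the merged weights.
merge 1/18 + 5/72 → 1/8
merge 1/12 + 1/8 → 5/24
merge 11/72 + 13/72 → 1/3
merge 13/72 + 5/24 → 7/18
merge 5/18 + 1/3 → 11/18
merge 7/18 + 11/18 → 1
L = 1/8 + 5/24 + 1/3 + 7/18 + 11/18 + 1 = 8/3 ≈ 2.667 bits/symbol.

2.667 bits/symbol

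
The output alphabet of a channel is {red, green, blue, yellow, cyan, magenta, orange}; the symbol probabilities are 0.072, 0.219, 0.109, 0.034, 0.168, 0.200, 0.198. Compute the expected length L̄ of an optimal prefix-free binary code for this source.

Repeatedly combine the two least-probable nodes; the expected code length is the sum of the merged weights.
merge 17/500 + 9/125 → 53/500
merge 53/500 + 109/1000 → 43/200
merge 21/125 + 99/500 → 183/500
merge 1/5 + 43/200 → 83/200
merge 219/1000 + 183/500 → 117/200
merge 83/200 + 117/200 → 1
L = 53/500 + 43/200 + 183/500 + 83/200 + 117/200 + 1 = 2687/1000 = 2.687 bits/symbol.

2.687 bits/symbol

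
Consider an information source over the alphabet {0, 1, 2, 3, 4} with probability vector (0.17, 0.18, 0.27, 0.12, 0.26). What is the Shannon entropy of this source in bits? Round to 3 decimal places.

H = −Σ pᵢ log₂ pᵢ.
−0.17·log₂(0.17) = 0.4346
−0.18·log₂(0.18) = 0.4453
−0.27·log₂(0.27) = 0.5100
−0.12·log₂(0.12) = 0.3671
−0.26·log₂(0.26) = 0.5053
Sum ≈ 2.2623 → 2.262 bits.

2.262 bits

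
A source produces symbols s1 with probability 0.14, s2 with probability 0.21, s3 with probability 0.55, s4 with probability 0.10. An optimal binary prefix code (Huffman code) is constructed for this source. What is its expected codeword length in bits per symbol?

Repeatedly combine the two least-probable nodes; the expected code length is the sum of the merged weights.
merge 1/10 + 7/50 → 6/25
merge 21/100 + 6/25 → 9/20
merge 9/20 + 11/20 → 1
L = 6/25 + 9/20 + 1 = 169/100 = 1.69 bits/symbol.

1.69 bits/symbol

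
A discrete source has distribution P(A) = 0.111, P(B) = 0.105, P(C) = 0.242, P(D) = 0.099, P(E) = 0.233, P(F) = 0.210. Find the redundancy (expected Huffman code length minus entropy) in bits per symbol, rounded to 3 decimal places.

Entropy H = −Σ p log₂ p ≈ 2.4816 bits.
Huffman merges: 99/1000+21/200→51/250; 111/1000+51/250→63/200; 21/100+233/1000→443/1000; 121/500+63/200→557/1000; 443/1000+557/1000→1. L = 2519/1000 ≈ 2.5190.
L − H = 2.5190 − 2.4816 = 0.037 bits.

0.037 bits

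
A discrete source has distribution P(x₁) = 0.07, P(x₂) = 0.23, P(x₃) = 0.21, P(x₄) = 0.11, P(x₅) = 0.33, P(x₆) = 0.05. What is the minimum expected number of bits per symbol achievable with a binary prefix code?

2.35 bits/symbol

Repeatedly combine the two least-probable nodes; the expected code length is the sum of the merged weights.
merge 1/20 + 7/100 → 3/25
merge 11/100 + 3/25 → 23/100
merge 21/100 + 23/100 → 11/25
merge 23/100 + 33/100 → 14/25
merge 11/25 + 14/25 → 1
L = 3/25 + 23/100 + 11/25 + 14/25 + 1 = 47/20 = 2.35 bits/symbol.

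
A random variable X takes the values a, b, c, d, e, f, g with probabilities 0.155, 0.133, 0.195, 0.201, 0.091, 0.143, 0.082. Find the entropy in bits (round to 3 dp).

2.741 bits

H = −Σ pᵢ log₂ pᵢ.
−0.155·log₂(0.155) = 0.4169
−0.133·log₂(0.133) = 0.3871
−0.195·log₂(0.195) = 0.4599
−0.201·log₂(0.201) = 0.4653
−0.091·log₂(0.091) = 0.3147
−0.143·log₂(0.143) = 0.4012
−0.082·log₂(0.082) = 0.2959
Sum ≈ 2.7410 → 2.741 bits.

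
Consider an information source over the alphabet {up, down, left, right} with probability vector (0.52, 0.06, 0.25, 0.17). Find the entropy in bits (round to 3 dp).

1.669 bits

H = −Σ pᵢ log₂ pᵢ.
−0.52·log₂(0.52) = 0.4906
−0.06·log₂(0.06) = 0.2435
−0.25·log₂(0.25) = 0.5000
−0.17·log₂(0.17) = 0.4346
Sum ≈ 1.6687 → 1.669 bits.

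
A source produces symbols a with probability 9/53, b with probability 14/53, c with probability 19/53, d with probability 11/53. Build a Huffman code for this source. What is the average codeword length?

Repeatedly combine the two least-probable nodes; the expected code length is the sum of the merged weights.
merge 9/53 + 11/53 → 20/53
merge 14/53 + 19/53 → 33/53
merge 20/53 + 33/53 → 1
L = 20/53 + 33/53 + 1 = 2 bits/symbol.

2 bits/symbol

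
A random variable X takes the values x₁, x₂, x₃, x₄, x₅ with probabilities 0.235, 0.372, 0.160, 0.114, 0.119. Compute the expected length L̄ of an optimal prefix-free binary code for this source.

2.233 bits/symbol

Repeatedly combine the two least-probable nodes; the expected code length is the sum of the merged weights.
merge 57/500 + 119/1000 → 233/1000
merge 4/25 + 233/1000 → 393/1000
merge 47/200 + 93/250 → 607/1000
merge 393/1000 + 607/1000 → 1
L = 233/1000 + 393/1000 + 607/1000 + 1 = 2233/1000 = 2.233 bits/symbol.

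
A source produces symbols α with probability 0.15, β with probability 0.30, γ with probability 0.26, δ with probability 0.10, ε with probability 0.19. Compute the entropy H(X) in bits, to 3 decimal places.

2.224 bits

H = −Σ pᵢ log₂ pᵢ.
−0.15·log₂(0.15) = 0.4105
−0.30·log₂(0.30) = 0.5211
−0.26·log₂(0.26) = 0.5053
−0.10·log₂(0.10) = 0.3322
−0.19·log₂(0.19) = 0.4552
Sum ≈ 2.2243 → 2.224 bits.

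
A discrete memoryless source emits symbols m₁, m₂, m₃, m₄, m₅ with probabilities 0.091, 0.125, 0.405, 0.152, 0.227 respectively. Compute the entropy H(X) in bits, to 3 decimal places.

2.117 bits

H = −Σ pᵢ log₂ pᵢ.
−0.091·log₂(0.091) = 0.3147
−0.125·log₂(0.125) = 0.3750
−0.405·log₂(0.405) = 0.5281
−0.152·log₂(0.152) = 0.4131
−0.227·log₂(0.227) = 0.4856
Sum ≈ 2.1165 → 2.117 bits.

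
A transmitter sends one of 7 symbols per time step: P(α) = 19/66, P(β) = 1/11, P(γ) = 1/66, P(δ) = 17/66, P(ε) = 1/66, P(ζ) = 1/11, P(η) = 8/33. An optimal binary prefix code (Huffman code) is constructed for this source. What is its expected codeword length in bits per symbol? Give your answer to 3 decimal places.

2.364 bits/symbol

Repeatedly combine the two least-probable nodes; the expected code length is the sum of the merged weights.
merge 1/66 + 1/66 → 1/33
merge 1/33 + 1/11 → 4/33
merge 1/11 + 4/33 → 7/33
merge 7/33 + 8/33 → 5/11
merge 17/66 + 19/66 → 6/11
merge 5/11 + 6/11 → 1
L = 1/33 + 4/33 + 7/33 + 5/11 + 6/11 + 1 = 26/11 ≈ 2.364 bits/symbol.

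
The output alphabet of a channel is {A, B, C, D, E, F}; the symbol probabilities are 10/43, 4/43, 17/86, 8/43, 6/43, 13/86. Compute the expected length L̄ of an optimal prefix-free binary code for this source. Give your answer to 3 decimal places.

2.570 bits/symbol

Repeatedly combine the two least-probable nodes; the expected code length is the sum of the merged weights.
merge 4/43 + 6/43 → 10/43
merge 13/86 + 8/43 → 29/86
merge 17/86 + 10/43 → 37/86
merge 10/43 + 29/86 → 49/86
merge 37/86 + 49/86 → 1
L = 10/43 + 29/86 + 37/86 + 49/86 + 1 = 221/86 ≈ 2.570 bits/symbol.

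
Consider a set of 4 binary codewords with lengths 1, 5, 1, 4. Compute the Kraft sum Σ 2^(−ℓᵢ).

1.09375

With common denominator 2^5 = 32: Σ 2^(−ℓᵢ) = 16/32 + 1/32 + 16/32 + 2/32 = 35/32 = 1.09375.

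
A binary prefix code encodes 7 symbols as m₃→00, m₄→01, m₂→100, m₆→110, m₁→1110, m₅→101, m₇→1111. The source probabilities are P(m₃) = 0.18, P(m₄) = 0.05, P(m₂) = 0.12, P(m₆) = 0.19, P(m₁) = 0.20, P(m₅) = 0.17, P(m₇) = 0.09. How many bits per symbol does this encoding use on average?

L̄ = Σ pᵢ·ℓᵢ = 0.18·2 + 0.05·2 + 0.12·3 + 0.19·3 + 0.20·4 + 0.17·3 + 0.09·4 = 3.06 bits/symbol.

3.06 bits/symbol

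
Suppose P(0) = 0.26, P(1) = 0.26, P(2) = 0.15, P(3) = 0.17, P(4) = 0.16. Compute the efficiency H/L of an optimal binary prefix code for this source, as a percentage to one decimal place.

98.6%

Entropy H = −Σ p log₂ p ≈ 2.2787 bits.
Huffman merges: 3/20+4/25→31/100; 17/100+13/50→43/100; 13/50+31/100→57/100; 43/100+57/100→1. L = 231/100 ≈ 2.3100.
Efficiency = H/L = 2.2787/2.3100 = 98.6%.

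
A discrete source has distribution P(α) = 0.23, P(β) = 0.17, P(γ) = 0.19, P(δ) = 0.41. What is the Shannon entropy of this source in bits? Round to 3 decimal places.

H = −Σ pᵢ log₂ pᵢ.
−0.23·log₂(0.23) = 0.4877
−0.17·log₂(0.17) = 0.4346
−0.19·log₂(0.19) = 0.4552
−0.41·log₂(0.41) = 0.5274
Sum ≈ 1.9049 → 1.905 bits.

1.905 bits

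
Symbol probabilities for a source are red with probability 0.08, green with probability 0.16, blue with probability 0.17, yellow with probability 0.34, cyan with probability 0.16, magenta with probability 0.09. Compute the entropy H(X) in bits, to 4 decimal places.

2.4140 bits

H = −Σ pᵢ log₂ pᵢ.
−0.08·log₂(0.08) = 0.2915
−0.16·log₂(0.16) = 0.4230
−0.17·log₂(0.17) = 0.4346
−0.34·log₂(0.34) = 0.5292
−0.16·log₂(0.16) = 0.4230
−0.09·log₂(0.09) = 0.3127
Sum ≈ 2.4140 → 2.4140 bits.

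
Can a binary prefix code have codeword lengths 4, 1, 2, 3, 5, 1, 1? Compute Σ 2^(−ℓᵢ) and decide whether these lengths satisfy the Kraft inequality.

With common denominator 2^5 = 32: Σ 2^(−ℓᵢ) = 2/32 + 16/32 + 8/32 + 4/32 + 1/32 + 16/32 + 16/32 = 63/32 = 1.96875.
Kraft's inequality requires Σ ≤ 1; here Σ = 1.96875 > 1, so no such prefix code exists.

1.96875; no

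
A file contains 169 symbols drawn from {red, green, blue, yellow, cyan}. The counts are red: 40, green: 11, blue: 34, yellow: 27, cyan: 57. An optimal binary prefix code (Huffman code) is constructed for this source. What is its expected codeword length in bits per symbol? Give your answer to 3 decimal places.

2.225 bits/symbol

Probabilities are the counts divided by 169.
Repeatedly combine the two least-probable nodes; the expected code length is the sum of the merged weights.
merge 11/169 + 27/169 → 38/169
merge 34/169 + 38/169 → 72/169
merge 40/169 + 57/169 → 97/169
merge 72/169 + 97/169 → 1
L = 38/169 + 72/169 + 97/169 + 1 = 376/169 ≈ 2.225 bits/symbol.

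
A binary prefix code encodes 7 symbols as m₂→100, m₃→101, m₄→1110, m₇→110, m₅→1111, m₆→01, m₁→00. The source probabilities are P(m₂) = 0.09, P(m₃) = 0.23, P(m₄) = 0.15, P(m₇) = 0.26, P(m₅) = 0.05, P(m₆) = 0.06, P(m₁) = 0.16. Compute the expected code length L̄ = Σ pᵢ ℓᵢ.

L̄ = Σ pᵢ·ℓᵢ = 0.09·3 + 0.23·3 + 0.15·4 + 0.26·3 + 0.05·4 + 0.06·2 + 0.16·2 = 2.98 bits/symbol.

2.98 bits/symbol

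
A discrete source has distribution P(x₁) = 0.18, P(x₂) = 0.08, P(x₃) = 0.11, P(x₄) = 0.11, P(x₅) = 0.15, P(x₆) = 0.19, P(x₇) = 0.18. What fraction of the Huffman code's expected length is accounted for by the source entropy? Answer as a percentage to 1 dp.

Entropy H = −Σ p log₂ p ≈ 2.7485 bits.
Huffman merges: 2/25+11/100→19/100; 11/100+3/20→13/50; 9/50+9/50→9/25; 19/100+19/100→19/50; 13/50+9/25→31/50; 19/50+31/50→1. L = 281/100 ≈ 2.8100.
Efficiency = H/L = 2.7485/2.8100 = 97.8%.

97.8%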